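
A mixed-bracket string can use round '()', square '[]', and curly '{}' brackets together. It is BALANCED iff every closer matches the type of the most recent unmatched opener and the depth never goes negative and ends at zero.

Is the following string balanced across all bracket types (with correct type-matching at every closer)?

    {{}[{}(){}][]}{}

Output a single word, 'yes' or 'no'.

Answer: yes

Derivation:
pos 0: push '{'; stack = {
pos 1: push '{'; stack = {{
pos 2: '}' matches '{'; pop; stack = {
pos 3: push '['; stack = {[
pos 4: push '{'; stack = {[{
pos 5: '}' matches '{'; pop; stack = {[
pos 6: push '('; stack = {[(
pos 7: ')' matches '('; pop; stack = {[
pos 8: push '{'; stack = {[{
pos 9: '}' matches '{'; pop; stack = {[
pos 10: ']' matches '['; pop; stack = {
pos 11: push '['; stack = {[
pos 12: ']' matches '['; pop; stack = {
pos 13: '}' matches '{'; pop; stack = (empty)
pos 14: push '{'; stack = {
pos 15: '}' matches '{'; pop; stack = (empty)
end: stack empty → VALID
Verdict: properly nested → yes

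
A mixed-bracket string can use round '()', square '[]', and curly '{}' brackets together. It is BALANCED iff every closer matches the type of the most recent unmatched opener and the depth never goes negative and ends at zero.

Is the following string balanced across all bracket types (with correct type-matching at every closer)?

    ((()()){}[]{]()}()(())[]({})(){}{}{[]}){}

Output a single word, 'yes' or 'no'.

Answer: no

Derivation:
pos 0: push '('; stack = (
pos 1: push '('; stack = ((
pos 2: push '('; stack = (((
pos 3: ')' matches '('; pop; stack = ((
pos 4: push '('; stack = (((
pos 5: ')' matches '('; pop; stack = ((
pos 6: ')' matches '('; pop; stack = (
pos 7: push '{'; stack = ({
pos 8: '}' matches '{'; pop; stack = (
pos 9: push '['; stack = ([
pos 10: ']' matches '['; pop; stack = (
pos 11: push '{'; stack = ({
pos 12: saw closer ']' but top of stack is '{' (expected '}') → INVALID
Verdict: type mismatch at position 12: ']' closes '{' → no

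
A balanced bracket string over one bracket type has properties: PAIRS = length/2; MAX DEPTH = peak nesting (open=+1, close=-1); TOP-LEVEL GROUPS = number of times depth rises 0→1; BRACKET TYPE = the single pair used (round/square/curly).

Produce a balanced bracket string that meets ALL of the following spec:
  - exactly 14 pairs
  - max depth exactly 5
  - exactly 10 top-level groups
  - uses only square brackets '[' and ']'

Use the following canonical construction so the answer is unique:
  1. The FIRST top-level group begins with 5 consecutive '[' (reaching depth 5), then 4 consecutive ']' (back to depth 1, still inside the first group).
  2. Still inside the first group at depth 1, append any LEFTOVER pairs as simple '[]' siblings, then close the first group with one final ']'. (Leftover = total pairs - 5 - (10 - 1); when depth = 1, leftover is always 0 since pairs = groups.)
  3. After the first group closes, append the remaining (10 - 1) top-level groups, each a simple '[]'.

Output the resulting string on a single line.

Answer: [[[[[]]]]][][][][][][][][][]

Derivation:
Spec: pairs=14 depth=5 groups=10
Leftover pairs = 14 - 5 - (10-1) = 0
First group: deep chain of depth 5 + 0 sibling pairs
Remaining 9 groups: simple '[]' each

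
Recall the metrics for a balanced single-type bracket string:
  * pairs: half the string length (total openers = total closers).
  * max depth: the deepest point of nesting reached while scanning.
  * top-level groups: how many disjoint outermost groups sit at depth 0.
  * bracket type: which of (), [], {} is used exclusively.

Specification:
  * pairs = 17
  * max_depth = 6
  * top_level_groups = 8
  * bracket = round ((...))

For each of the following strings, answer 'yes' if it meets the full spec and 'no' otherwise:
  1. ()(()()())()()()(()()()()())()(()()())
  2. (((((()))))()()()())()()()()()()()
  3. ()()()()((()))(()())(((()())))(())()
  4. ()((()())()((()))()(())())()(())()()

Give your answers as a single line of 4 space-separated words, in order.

String 1 '()(()()())()()()(()()()()())()(()()())': depth seq [1 0 1 2 1 2 1 2 1 0 1 0 1 0 1 0 1 2 1 2 1 2 1 2 1 2 1 0 1 0 1 2 1 2 1 2 1 0]
  -> pairs=19 depth=2 groups=8 -> no
String 2 '(((((()))))()()()())()()()()()()()': depth seq [1 2 3 4 5 6 5 4 3 2 1 2 1 2 1 2 1 2 1 0 1 0 1 0 1 0 1 0 1 0 1 0 1 0]
  -> pairs=17 depth=6 groups=8 -> yes
String 3 '()()()()((()))(()())(((()())))(())()': depth seq [1 0 1 0 1 0 1 0 1 2 3 2 1 0 1 2 1 2 1 0 1 2 3 4 3 4 3 2 1 0 1 2 1 0 1 0]
  -> pairs=18 depth=4 groups=9 -> no
String 4 '()((()())()((()))()(())())()(())()()': depth seq [1 0 1 2 3 2 3 2 1 2 1 2 3 4 3 2 1 2 1 2 3 2 1 2 1 0 1 0 1 2 1 0 1 0 1 0]
  -> pairs=18 depth=4 groups=6 -> no

Answer: no yes no no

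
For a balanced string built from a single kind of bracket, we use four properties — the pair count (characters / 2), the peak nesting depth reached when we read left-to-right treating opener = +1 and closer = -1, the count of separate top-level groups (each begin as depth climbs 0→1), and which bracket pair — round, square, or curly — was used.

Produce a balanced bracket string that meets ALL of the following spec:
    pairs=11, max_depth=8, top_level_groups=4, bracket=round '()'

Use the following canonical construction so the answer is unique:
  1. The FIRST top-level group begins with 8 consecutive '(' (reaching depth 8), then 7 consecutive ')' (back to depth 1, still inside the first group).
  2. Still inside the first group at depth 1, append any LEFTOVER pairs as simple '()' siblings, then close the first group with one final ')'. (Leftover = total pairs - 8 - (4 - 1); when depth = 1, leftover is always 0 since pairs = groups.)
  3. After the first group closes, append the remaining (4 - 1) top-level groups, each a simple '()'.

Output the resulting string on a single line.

Spec: pairs=11 depth=8 groups=4
Leftover pairs = 11 - 8 - (4-1) = 0
First group: deep chain of depth 8 + 0 sibling pairs
Remaining 3 groups: simple '()' each

Answer: (((((((())))))))()()()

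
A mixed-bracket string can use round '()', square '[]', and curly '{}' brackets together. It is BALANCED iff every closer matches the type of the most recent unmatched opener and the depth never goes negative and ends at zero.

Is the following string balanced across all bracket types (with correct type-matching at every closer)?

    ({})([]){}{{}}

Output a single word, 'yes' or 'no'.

Answer: yes

Derivation:
pos 0: push '('; stack = (
pos 1: push '{'; stack = ({
pos 2: '}' matches '{'; pop; stack = (
pos 3: ')' matches '('; pop; stack = (empty)
pos 4: push '('; stack = (
pos 5: push '['; stack = ([
pos 6: ']' matches '['; pop; stack = (
pos 7: ')' matches '('; pop; stack = (empty)
pos 8: push '{'; stack = {
pos 9: '}' matches '{'; pop; stack = (empty)
pos 10: push '{'; stack = {
pos 11: push '{'; stack = {{
pos 12: '}' matches '{'; pop; stack = {
pos 13: '}' matches '{'; pop; stack = (empty)
end: stack empty → VALID
Verdict: properly nested → yes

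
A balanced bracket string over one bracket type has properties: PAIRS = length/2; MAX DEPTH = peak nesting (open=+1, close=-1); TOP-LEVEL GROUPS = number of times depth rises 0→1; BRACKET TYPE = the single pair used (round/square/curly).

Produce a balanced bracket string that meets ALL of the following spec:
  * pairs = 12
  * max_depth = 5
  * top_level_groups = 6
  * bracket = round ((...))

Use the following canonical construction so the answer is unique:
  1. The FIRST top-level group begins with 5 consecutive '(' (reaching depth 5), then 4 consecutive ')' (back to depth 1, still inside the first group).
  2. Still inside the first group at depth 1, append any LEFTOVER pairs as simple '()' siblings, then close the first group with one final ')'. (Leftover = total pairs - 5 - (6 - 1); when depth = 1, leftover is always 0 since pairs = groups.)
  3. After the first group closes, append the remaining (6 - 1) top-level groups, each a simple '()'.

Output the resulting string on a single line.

Answer: ((((())))()())()()()()()

Derivation:
Spec: pairs=12 depth=5 groups=6
Leftover pairs = 12 - 5 - (6-1) = 2
First group: deep chain of depth 5 + 2 sibling pairs
Remaining 5 groups: simple '()' each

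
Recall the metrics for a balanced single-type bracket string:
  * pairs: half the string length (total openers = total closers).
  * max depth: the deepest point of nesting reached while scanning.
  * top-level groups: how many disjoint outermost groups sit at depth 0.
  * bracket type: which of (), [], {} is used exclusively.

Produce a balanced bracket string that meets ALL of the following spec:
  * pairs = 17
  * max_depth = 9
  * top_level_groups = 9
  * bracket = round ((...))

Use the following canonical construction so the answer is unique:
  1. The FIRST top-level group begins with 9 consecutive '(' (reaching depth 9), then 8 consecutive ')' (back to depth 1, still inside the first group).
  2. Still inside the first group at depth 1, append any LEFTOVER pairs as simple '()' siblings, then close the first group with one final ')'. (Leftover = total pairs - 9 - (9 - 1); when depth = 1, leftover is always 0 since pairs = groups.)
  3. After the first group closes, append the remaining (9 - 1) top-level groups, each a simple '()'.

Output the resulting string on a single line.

Spec: pairs=17 depth=9 groups=9
Leftover pairs = 17 - 9 - (9-1) = 0
First group: deep chain of depth 9 + 0 sibling pairs
Remaining 8 groups: simple '()' each

Answer: ((((((((()))))))))()()()()()()()()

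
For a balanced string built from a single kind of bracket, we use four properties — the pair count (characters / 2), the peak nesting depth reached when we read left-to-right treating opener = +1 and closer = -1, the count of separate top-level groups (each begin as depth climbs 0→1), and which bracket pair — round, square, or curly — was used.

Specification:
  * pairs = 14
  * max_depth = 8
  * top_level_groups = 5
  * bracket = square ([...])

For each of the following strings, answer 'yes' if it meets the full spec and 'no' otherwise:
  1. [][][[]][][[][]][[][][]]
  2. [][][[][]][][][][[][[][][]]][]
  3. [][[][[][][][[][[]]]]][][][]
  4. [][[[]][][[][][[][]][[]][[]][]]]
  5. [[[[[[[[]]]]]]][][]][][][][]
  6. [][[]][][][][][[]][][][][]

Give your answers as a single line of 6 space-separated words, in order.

Answer: no no no no yes no

Derivation:
String 1 '[][][[]][][[][]][[][][]]': depth seq [1 0 1 0 1 2 1 0 1 0 1 2 1 2 1 0 1 2 1 2 1 2 1 0]
  -> pairs=12 depth=2 groups=6 -> no
String 2 '[][][[][]][][][][[][[][][]]][]': depth seq [1 0 1 0 1 2 1 2 1 0 1 0 1 0 1 0 1 2 1 2 3 2 3 2 3 2 1 0 1 0]
  -> pairs=15 depth=3 groups=8 -> no
String 3 '[][[][[][][][[][[]]]]][][][]': depth seq [1 0 1 2 1 2 3 2 3 2 3 2 3 4 3 4 5 4 3 2 1 0 1 0 1 0 1 0]
  -> pairs=14 depth=5 groups=5 -> no
String 4 '[][[[]][][[][][[][]][[]][[]][]]]': depth seq [1 0 1 2 3 2 1 2 1 2 3 2 3 2 3 4 3 4 3 2 3 4 3 2 3 4 3 2 3 2 1 0]
  -> pairs=16 depth=4 groups=2 -> no
String 5 '[[[[[[[[]]]]]]][][]][][][][]': depth seq [1 2 3 4 5 6 7 8 7 6 5 4 3 2 1 2 1 2 1 0 1 0 1 0 1 0 1 0]
  -> pairs=14 depth=8 groups=5 -> yes
String 6 '[][[]][][][][][[]][][][][]': depth seq [1 0 1 2 1 0 1 0 1 0 1 0 1 0 1 2 1 0 1 0 1 0 1 0 1 0]
  -> pairs=13 depth=2 groups=11 -> no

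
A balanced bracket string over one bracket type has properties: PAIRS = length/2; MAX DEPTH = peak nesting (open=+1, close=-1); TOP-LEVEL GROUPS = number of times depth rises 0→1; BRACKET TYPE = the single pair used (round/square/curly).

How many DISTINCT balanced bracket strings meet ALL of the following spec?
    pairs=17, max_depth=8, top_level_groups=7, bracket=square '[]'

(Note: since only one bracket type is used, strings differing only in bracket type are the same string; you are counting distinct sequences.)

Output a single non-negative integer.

Answer: 11914

Derivation:
Spec: pairs=17 depth=8 groups=7
Count(depth <= 8) = 2185267
Count(depth <= 7) = 2173353
Count(depth == 8) = 2185267 - 2173353 = 11914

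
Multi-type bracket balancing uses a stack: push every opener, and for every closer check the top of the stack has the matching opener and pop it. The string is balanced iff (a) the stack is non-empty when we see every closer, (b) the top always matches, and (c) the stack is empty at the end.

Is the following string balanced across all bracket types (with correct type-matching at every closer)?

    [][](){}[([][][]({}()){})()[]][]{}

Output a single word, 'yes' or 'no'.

Answer: yes

Derivation:
pos 0: push '['; stack = [
pos 1: ']' matches '['; pop; stack = (empty)
pos 2: push '['; stack = [
pos 3: ']' matches '['; pop; stack = (empty)
pos 4: push '('; stack = (
pos 5: ')' matches '('; pop; stack = (empty)
pos 6: push '{'; stack = {
pos 7: '}' matches '{'; pop; stack = (empty)
pos 8: push '['; stack = [
pos 9: push '('; stack = [(
pos 10: push '['; stack = [([
pos 11: ']' matches '['; pop; stack = [(
pos 12: push '['; stack = [([
pos 13: ']' matches '['; pop; stack = [(
pos 14: push '['; stack = [([
pos 15: ']' matches '['; pop; stack = [(
pos 16: push '('; stack = [((
pos 17: push '{'; stack = [(({
pos 18: '}' matches '{'; pop; stack = [((
pos 19: push '('; stack = [(((
pos 20: ')' matches '('; pop; stack = [((
pos 21: ')' matches '('; pop; stack = [(
pos 22: push '{'; stack = [({
pos 23: '}' matches '{'; pop; stack = [(
pos 24: ')' matches '('; pop; stack = [
pos 25: push '('; stack = [(
pos 26: ')' matches '('; pop; stack = [
pos 27: push '['; stack = [[
pos 28: ']' matches '['; pop; stack = [
pos 29: ']' matches '['; pop; stack = (empty)
pos 30: push '['; stack = [
pos 31: ']' matches '['; pop; stack = (empty)
pos 32: push '{'; stack = {
pos 33: '}' matches '{'; pop; stack = (empty)
end: stack empty → VALID
Verdict: properly nested → yes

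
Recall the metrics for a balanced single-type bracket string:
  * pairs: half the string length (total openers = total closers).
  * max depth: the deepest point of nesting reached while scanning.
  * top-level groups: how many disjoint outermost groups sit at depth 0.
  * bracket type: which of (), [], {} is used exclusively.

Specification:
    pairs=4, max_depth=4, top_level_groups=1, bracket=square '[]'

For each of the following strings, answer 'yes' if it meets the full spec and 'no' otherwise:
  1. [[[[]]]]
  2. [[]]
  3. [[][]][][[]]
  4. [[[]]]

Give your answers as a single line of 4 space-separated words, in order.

String 1 '[[[[]]]]': depth seq [1 2 3 4 3 2 1 0]
  -> pairs=4 depth=4 groups=1 -> yes
String 2 '[[]]': depth seq [1 2 1 0]
  -> pairs=2 depth=2 groups=1 -> no
String 3 '[[][]][][[]]': depth seq [1 2 1 2 1 0 1 0 1 2 1 0]
  -> pairs=6 depth=2 groups=3 -> no
String 4 '[[[]]]': depth seq [1 2 3 2 1 0]
  -> pairs=3 depth=3 groups=1 -> no

Answer: yes no no no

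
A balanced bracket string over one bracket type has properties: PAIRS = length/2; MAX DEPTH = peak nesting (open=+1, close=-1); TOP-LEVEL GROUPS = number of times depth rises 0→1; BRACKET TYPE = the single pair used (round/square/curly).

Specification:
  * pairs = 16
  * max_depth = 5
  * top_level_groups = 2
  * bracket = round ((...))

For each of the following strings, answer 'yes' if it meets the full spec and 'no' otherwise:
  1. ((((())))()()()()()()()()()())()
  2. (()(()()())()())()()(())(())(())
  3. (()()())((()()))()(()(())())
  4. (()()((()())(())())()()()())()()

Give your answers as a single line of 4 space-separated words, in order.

Answer: yes no no no

Derivation:
String 1 '((((())))()()()()()()()()()())()': depth seq [1 2 3 4 5 4 3 2 1 2 1 2 1 2 1 2 1 2 1 2 1 2 1 2 1 2 1 2 1 0 1 0]
  -> pairs=16 depth=5 groups=2 -> yes
String 2 '(()(()()())()())()()(())(())(())': depth seq [1 2 1 2 3 2 3 2 3 2 1 2 1 2 1 0 1 0 1 0 1 2 1 0 1 2 1 0 1 2 1 0]
  -> pairs=16 depth=3 groups=6 -> no
String 3 '(()()())((()()))()(()(())())': depth seq [1 2 1 2 1 2 1 0 1 2 3 2 3 2 1 0 1 0 1 2 1 2 3 2 1 2 1 0]
  -> pairs=14 depth=3 groups=4 -> no
String 4 '(()()((()())(())())()()()())()()': depth seq [1 2 1 2 1 2 3 4 3 4 3 2 3 4 3 2 3 2 1 2 1 2 1 2 1 2 1 0 1 0 1 0]
  -> pairs=16 depth=4 groups=3 -> no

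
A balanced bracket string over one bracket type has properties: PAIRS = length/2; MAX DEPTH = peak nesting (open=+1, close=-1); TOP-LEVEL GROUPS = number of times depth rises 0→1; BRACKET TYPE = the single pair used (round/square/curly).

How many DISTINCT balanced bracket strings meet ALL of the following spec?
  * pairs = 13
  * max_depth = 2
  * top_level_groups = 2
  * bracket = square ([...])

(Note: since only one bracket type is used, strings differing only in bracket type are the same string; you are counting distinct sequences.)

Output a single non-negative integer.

Answer: 12

Derivation:
Spec: pairs=13 depth=2 groups=2
Count(depth <= 2) = 12
Count(depth <= 1) = 0
Count(depth == 2) = 12 - 0 = 12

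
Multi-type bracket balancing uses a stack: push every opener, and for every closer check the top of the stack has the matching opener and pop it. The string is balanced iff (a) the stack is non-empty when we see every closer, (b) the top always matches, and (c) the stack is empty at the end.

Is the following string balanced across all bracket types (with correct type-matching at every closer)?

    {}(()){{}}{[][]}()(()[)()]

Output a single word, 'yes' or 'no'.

Answer: no

Derivation:
pos 0: push '{'; stack = {
pos 1: '}' matches '{'; pop; stack = (empty)
pos 2: push '('; stack = (
pos 3: push '('; stack = ((
pos 4: ')' matches '('; pop; stack = (
pos 5: ')' matches '('; pop; stack = (empty)
pos 6: push '{'; stack = {
pos 7: push '{'; stack = {{
pos 8: '}' matches '{'; pop; stack = {
pos 9: '}' matches '{'; pop; stack = (empty)
pos 10: push '{'; stack = {
pos 11: push '['; stack = {[
pos 12: ']' matches '['; pop; stack = {
pos 13: push '['; stack = {[
pos 14: ']' matches '['; pop; stack = {
pos 15: '}' matches '{'; pop; stack = (empty)
pos 16: push '('; stack = (
pos 17: ')' matches '('; pop; stack = (empty)
pos 18: push '('; stack = (
pos 19: push '('; stack = ((
pos 20: ')' matches '('; pop; stack = (
pos 21: push '['; stack = ([
pos 22: saw closer ')' but top of stack is '[' (expected ']') → INVALID
Verdict: type mismatch at position 22: ')' closes '[' → no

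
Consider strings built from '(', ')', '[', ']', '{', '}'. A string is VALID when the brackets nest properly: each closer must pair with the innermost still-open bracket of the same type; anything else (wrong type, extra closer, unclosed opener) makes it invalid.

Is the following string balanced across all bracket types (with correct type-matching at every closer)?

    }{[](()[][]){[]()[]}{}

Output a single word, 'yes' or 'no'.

pos 0: saw closer '}' but stack is empty → INVALID
Verdict: unmatched closer '}' at position 0 → no

Answer: no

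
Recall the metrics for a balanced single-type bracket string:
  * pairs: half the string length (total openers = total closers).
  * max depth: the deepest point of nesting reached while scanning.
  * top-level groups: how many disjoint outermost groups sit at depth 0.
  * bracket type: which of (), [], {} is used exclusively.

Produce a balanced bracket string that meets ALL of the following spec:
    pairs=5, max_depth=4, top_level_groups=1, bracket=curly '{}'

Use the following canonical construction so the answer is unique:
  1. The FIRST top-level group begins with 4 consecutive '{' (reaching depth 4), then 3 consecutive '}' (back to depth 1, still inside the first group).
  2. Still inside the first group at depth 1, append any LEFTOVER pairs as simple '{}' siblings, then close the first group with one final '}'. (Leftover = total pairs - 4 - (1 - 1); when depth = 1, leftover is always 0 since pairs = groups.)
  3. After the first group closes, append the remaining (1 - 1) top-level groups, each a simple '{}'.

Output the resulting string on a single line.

Answer: {{{{}}}{}}

Derivation:
Spec: pairs=5 depth=4 groups=1
Leftover pairs = 5 - 4 - (1-1) = 1
First group: deep chain of depth 4 + 1 sibling pairs
Remaining 0 groups: simple '{}' each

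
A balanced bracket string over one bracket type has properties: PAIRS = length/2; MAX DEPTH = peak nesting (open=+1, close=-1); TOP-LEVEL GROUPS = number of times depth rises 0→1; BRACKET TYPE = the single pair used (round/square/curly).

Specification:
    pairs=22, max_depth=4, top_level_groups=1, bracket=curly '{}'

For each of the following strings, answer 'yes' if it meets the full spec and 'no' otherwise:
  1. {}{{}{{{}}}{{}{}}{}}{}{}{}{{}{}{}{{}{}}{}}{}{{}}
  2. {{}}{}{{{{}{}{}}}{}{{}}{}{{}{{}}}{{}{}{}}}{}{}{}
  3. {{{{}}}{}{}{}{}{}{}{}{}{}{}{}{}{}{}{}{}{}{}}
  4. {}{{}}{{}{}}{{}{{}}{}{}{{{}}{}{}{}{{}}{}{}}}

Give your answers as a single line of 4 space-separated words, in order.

Answer: no no yes no

Derivation:
String 1 '{}{{}{{{}}}{{}{}}{}}{}{}{}{{}{}{}{{}{}}{}}{}{{}}': depth seq [1 0 1 2 1 2 3 4 3 2 1 2 3 2 3 2 1 2 1 0 1 0 1 0 1 0 1 2 1 2 1 2 1 2 3 2 3 2 1 2 1 0 1 0 1 2 1 0]
  -> pairs=24 depth=4 groups=8 -> no
String 2 '{{}}{}{{{{}{}{}}}{}{{}}{}{{}{{}}}{{}{}{}}}{}{}{}': depth seq [1 2 1 0 1 0 1 2 3 4 3 4 3 4 3 2 1 2 1 2 3 2 1 2 1 2 3 2 3 4 3 2 1 2 3 2 3 2 3 2 1 0 1 0 1 0 1 0]
  -> pairs=24 depth=4 groups=6 -> no
String 3 '{{{{}}}{}{}{}{}{}{}{}{}{}{}{}{}{}{}{}{}{}{}}': depth seq [1 2 3 4 3 2 1 2 1 2 1 2 1 2 1 2 1 2 1 2 1 2 1 2 1 2 1 2 1 2 1 2 1 2 1 2 1 2 1 2 1 2 1 0]
  -> pairs=22 depth=4 groups=1 -> yes
String 4 '{}{{}}{{}{}}{{}{{}}{}{}{{{}}{}{}{}{{}}{}{}}}': depth seq [1 0 1 2 1 0 1 2 1 2 1 0 1 2 1 2 3 2 1 2 1 2 1 2 3 4 3 2 3 2 3 2 3 2 3 4 3 2 3 2 3 2 1 0]
  -> pairs=22 depth=4 groups=4 -> no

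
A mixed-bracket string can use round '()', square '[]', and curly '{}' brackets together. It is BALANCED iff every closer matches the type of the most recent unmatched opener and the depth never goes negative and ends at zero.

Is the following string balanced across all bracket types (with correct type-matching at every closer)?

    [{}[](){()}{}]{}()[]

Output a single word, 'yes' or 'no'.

Answer: yes

Derivation:
pos 0: push '['; stack = [
pos 1: push '{'; stack = [{
pos 2: '}' matches '{'; pop; stack = [
pos 3: push '['; stack = [[
pos 4: ']' matches '['; pop; stack = [
pos 5: push '('; stack = [(
pos 6: ')' matches '('; pop; stack = [
pos 7: push '{'; stack = [{
pos 8: push '('; stack = [{(
pos 9: ')' matches '('; pop; stack = [{
pos 10: '}' matches '{'; pop; stack = [
pos 11: push '{'; stack = [{
pos 12: '}' matches '{'; pop; stack = [
pos 13: ']' matches '['; pop; stack = (empty)
pos 14: push '{'; stack = {
pos 15: '}' matches '{'; pop; stack = (empty)
pos 16: push '('; stack = (
pos 17: ')' matches '('; pop; stack = (empty)
pos 18: push '['; stack = [
pos 19: ']' matches '['; pop; stack = (empty)
end: stack empty → VALID
Verdict: properly nested → yes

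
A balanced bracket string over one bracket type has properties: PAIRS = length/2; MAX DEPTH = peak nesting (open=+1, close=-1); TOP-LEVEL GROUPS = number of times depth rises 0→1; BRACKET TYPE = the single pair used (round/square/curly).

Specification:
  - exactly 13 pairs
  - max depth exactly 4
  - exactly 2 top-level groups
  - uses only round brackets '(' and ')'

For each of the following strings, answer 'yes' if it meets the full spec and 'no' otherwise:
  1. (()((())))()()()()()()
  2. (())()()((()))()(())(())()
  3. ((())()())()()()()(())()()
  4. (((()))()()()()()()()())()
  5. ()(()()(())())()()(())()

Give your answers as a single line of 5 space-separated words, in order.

String 1 '(()((())))()()()()()()': depth seq [1 2 1 2 3 4 3 2 1 0 1 0 1 0 1 0 1 0 1 0 1 0]
  -> pairs=11 depth=4 groups=7 -> no
String 2 '(())()()((()))()(())(())()': depth seq [1 2 1 0 1 0 1 0 1 2 3 2 1 0 1 0 1 2 1 0 1 2 1 0 1 0]
  -> pairs=13 depth=3 groups=8 -> no
String 3 '((())()())()()()()(())()()': depth seq [1 2 3 2 1 2 1 2 1 0 1 0 1 0 1 0 1 0 1 2 1 0 1 0 1 0]
  -> pairs=13 depth=3 groups=8 -> no
String 4 '(((()))()()()()()()()())()': depth seq [1 2 3 4 3 2 1 2 1 2 1 2 1 2 1 2 1 2 1 2 1 2 1 0 1 0]
  -> pairs=13 depth=4 groups=2 -> yes
String 5 '()(()()(())())()()(())()': depth seq [1 0 1 2 1 2 1 2 3 2 1 2 1 0 1 0 1 0 1 2 1 0 1 0]
  -> pairs=12 depth=3 groups=6 -> no

Answer: no no no yes no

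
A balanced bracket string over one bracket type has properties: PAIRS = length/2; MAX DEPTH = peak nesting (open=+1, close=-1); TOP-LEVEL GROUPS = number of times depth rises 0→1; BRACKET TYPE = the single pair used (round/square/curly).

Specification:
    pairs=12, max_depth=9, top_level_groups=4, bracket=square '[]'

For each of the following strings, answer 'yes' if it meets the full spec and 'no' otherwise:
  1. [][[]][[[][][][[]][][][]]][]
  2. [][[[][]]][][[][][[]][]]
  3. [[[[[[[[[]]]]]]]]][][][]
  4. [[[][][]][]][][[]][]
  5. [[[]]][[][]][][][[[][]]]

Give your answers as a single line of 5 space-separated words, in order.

Answer: no no yes no no

Derivation:
String 1 '[][[]][[[][][][[]][][][]]][]': depth seq [1 0 1 2 1 0 1 2 3 2 3 2 3 2 3 4 3 2 3 2 3 2 3 2 1 0 1 0]
  -> pairs=14 depth=4 groups=4 -> no
String 2 '[][[[][]]][][[][][[]][]]': depth seq [1 0 1 2 3 2 3 2 1 0 1 0 1 2 1 2 1 2 3 2 1 2 1 0]
  -> pairs=12 depth=3 groups=4 -> no
String 3 '[[[[[[[[[]]]]]]]]][][][]': depth seq [1 2 3 4 5 6 7 8 9 8 7 6 5 4 3 2 1 0 1 0 1 0 1 0]
  -> pairs=12 depth=9 groups=4 -> yes
String 4 '[[[][][]][]][][[]][]': depth seq [1 2 3 2 3 2 3 2 1 2 1 0 1 0 1 2 1 0 1 0]
  -> pairs=10 depth=3 groups=4 -> no
String 5 '[[[]]][[][]][][][[[][]]]': depth seq [1 2 3 2 1 0 1 2 1 2 1 0 1 0 1 0 1 2 3 2 3 2 1 0]
  -> pairs=12 depth=3 groups=5 -> no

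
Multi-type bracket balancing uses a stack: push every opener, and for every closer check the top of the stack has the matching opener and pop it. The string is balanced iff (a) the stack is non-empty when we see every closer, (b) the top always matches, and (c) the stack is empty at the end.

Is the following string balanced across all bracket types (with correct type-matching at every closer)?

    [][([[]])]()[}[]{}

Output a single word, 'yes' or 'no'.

Answer: no

Derivation:
pos 0: push '['; stack = [
pos 1: ']' matches '['; pop; stack = (empty)
pos 2: push '['; stack = [
pos 3: push '('; stack = [(
pos 4: push '['; stack = [([
pos 5: push '['; stack = [([[
pos 6: ']' matches '['; pop; stack = [([
pos 7: ']' matches '['; pop; stack = [(
pos 8: ')' matches '('; pop; stack = [
pos 9: ']' matches '['; pop; stack = (empty)
pos 10: push '('; stack = (
pos 11: ')' matches '('; pop; stack = (empty)
pos 12: push '['; stack = [
pos 13: saw closer '}' but top of stack is '[' (expected ']') → INVALID
Verdict: type mismatch at position 13: '}' closes '[' → no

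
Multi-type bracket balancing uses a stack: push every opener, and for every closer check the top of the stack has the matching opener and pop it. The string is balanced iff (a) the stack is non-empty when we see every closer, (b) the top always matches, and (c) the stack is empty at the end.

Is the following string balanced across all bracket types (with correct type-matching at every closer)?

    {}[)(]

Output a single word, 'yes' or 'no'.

Answer: no

Derivation:
pos 0: push '{'; stack = {
pos 1: '}' matches '{'; pop; stack = (empty)
pos 2: push '['; stack = [
pos 3: saw closer ')' but top of stack is '[' (expected ']') → INVALID
Verdict: type mismatch at position 3: ')' closes '[' → no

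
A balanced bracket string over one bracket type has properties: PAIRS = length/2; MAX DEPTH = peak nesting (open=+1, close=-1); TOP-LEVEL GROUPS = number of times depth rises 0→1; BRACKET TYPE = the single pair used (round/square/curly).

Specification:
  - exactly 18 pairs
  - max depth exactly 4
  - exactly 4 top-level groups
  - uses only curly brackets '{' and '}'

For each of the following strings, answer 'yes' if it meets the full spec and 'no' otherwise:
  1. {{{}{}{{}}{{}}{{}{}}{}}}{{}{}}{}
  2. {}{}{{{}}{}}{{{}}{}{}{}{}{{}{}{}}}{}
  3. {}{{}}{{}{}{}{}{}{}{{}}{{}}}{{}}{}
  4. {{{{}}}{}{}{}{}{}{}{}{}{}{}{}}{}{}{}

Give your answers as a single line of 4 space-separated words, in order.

Answer: no no no yes

Derivation:
String 1 '{{{}{}{{}}{{}}{{}{}}{}}}{{}{}}{}': depth seq [1 2 3 2 3 2 3 4 3 2 3 4 3 2 3 4 3 4 3 2 3 2 1 0 1 2 1 2 1 0 1 0]
  -> pairs=16 depth=4 groups=3 -> no
String 2 '{}{}{{{}}{}}{{{}}{}{}{}{}{{}{}{}}}{}': depth seq [1 0 1 0 1 2 3 2 1 2 1 0 1 2 3 2 1 2 1 2 1 2 1 2 1 2 3 2 3 2 3 2 1 0 1 0]
  -> pairs=18 depth=3 groups=5 -> no
String 3 '{}{{}}{{}{}{}{}{}{}{{}}{{}}}{{}}{}': depth seq [1 0 1 2 1 0 1 2 1 2 1 2 1 2 1 2 1 2 1 2 3 2 1 2 3 2 1 0 1 2 1 0 1 0]
  -> pairs=17 depth=3 groups=5 -> no
String 4 '{{{{}}}{}{}{}{}{}{}{}{}{}{}{}}{}{}{}': depth seq [1 2 3 4 3 2 1 2 1 2 1 2 1 2 1 2 1 2 1 2 1 2 1 2 1 2 1 2 1 0 1 0 1 0 1 0]
  -> pairs=18 depth=4 groups=4 -> yes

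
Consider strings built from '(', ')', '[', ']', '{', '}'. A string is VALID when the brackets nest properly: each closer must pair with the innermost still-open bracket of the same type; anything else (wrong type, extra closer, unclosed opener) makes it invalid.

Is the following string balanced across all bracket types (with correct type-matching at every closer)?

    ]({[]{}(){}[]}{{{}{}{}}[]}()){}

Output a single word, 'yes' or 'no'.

Answer: no

Derivation:
pos 0: saw closer ']' but stack is empty → INVALID
Verdict: unmatched closer ']' at position 0 → no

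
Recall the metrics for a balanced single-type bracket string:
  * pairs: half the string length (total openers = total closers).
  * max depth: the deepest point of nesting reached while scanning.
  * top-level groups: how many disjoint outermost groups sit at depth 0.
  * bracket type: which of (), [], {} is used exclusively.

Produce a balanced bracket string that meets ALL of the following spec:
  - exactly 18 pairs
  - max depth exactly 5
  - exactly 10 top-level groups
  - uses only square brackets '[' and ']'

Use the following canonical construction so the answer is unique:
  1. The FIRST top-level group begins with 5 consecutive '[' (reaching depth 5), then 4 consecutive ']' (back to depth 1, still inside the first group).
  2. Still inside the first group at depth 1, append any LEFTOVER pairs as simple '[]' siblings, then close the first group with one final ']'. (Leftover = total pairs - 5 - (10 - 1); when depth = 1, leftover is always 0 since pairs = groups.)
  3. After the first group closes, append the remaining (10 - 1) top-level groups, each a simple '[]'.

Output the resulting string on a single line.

Answer: [[[[[]]]][][][][]][][][][][][][][][]

Derivation:
Spec: pairs=18 depth=5 groups=10
Leftover pairs = 18 - 5 - (10-1) = 4
First group: deep chain of depth 5 + 4 sibling pairs
Remaining 9 groups: simple '[]' each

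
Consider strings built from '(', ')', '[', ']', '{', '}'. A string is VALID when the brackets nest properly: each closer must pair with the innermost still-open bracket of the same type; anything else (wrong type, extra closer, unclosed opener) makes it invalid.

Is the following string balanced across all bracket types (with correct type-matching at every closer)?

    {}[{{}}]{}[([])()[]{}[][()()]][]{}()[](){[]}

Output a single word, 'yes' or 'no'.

Answer: yes

Derivation:
pos 0: push '{'; stack = {
pos 1: '}' matches '{'; pop; stack = (empty)
pos 2: push '['; stack = [
pos 3: push '{'; stack = [{
pos 4: push '{'; stack = [{{
pos 5: '}' matches '{'; pop; stack = [{
pos 6: '}' matches '{'; pop; stack = [
pos 7: ']' matches '['; pop; stack = (empty)
pos 8: push '{'; stack = {
pos 9: '}' matches '{'; pop; stack = (empty)
pos 10: push '['; stack = [
pos 11: push '('; stack = [(
pos 12: push '['; stack = [([
pos 13: ']' matches '['; pop; stack = [(
pos 14: ')' matches '('; pop; stack = [
pos 15: push '('; stack = [(
pos 16: ')' matches '('; pop; stack = [
pos 17: push '['; stack = [[
pos 18: ']' matches '['; pop; stack = [
pos 19: push '{'; stack = [{
pos 20: '}' matches '{'; pop; stack = [
pos 21: push '['; stack = [[
pos 22: ']' matches '['; pop; stack = [
pos 23: push '['; stack = [[
pos 24: push '('; stack = [[(
pos 25: ')' matches '('; pop; stack = [[
pos 26: push '('; stack = [[(
pos 27: ')' matches '('; pop; stack = [[
pos 28: ']' matches '['; pop; stack = [
pos 29: ']' matches '['; pop; stack = (empty)
pos 30: push '['; stack = [
pos 31: ']' matches '['; pop; stack = (empty)
pos 32: push '{'; stack = {
pos 33: '}' matches '{'; pop; stack = (empty)
pos 34: push '('; stack = (
pos 35: ')' matches '('; pop; stack = (empty)
pos 36: push '['; stack = [
pos 37: ']' matches '['; pop; stack = (empty)
pos 38: push '('; stack = (
pos 39: ')' matches '('; pop; stack = (empty)
pos 40: push '{'; stack = {
pos 41: push '['; stack = {[
pos 42: ']' matches '['; pop; stack = {
pos 43: '}' matches '{'; pop; stack = (empty)
end: stack empty → VALID
Verdict: properly nested → yes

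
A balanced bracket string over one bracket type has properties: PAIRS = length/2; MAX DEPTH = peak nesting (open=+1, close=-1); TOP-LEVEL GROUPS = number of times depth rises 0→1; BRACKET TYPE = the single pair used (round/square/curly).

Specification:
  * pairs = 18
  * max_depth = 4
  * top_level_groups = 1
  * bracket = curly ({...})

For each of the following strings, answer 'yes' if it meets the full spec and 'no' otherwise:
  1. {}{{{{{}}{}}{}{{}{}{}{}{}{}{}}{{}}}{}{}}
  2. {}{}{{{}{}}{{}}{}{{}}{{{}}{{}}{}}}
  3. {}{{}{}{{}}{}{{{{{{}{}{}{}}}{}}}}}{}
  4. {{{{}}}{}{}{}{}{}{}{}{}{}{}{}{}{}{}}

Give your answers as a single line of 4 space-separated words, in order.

Answer: no no no yes

Derivation:
String 1 '{}{{{{{}}{}}{}{{}{}{}{}{}{}{}}{{}}}{}{}}': depth seq [1 0 1 2 3 4 5 4 3 4 3 2 3 2 3 4 3 4 3 4 3 4 3 4 3 4 3 4 3 2 3 4 3 2 1 2 1 2 1 0]
  -> pairs=20 depth=5 groups=2 -> no
String 2 '{}{}{{{}{}}{{}}{}{{}}{{{}}{{}}{}}}': depth seq [1 0 1 0 1 2 3 2 3 2 1 2 3 2 1 2 1 2 3 2 1 2 3 4 3 2 3 4 3 2 3 2 1 0]
  -> pairs=17 depth=4 groups=3 -> no
String 3 '{}{{}{}{{}}{}{{{{{{}{}{}{}}}{}}}}}{}': depth seq [1 0 1 2 1 2 1 2 3 2 1 2 1 2 3 4 5 6 7 6 7 6 7 6 7 6 5 4 5 4 3 2 1 0 1 0]
  -> pairs=18 depth=7 groups=3 -> no
String 4 '{{{{}}}{}{}{}{}{}{}{}{}{}{}{}{}{}{}}': depth seq [1 2 3 4 3 2 1 2 1 2 1 2 1 2 1 2 1 2 1 2 1 2 1 2 1 2 1 2 1 2 1 2 1 2 1 0]
  -> pairs=18 depth=4 groups=1 -> yes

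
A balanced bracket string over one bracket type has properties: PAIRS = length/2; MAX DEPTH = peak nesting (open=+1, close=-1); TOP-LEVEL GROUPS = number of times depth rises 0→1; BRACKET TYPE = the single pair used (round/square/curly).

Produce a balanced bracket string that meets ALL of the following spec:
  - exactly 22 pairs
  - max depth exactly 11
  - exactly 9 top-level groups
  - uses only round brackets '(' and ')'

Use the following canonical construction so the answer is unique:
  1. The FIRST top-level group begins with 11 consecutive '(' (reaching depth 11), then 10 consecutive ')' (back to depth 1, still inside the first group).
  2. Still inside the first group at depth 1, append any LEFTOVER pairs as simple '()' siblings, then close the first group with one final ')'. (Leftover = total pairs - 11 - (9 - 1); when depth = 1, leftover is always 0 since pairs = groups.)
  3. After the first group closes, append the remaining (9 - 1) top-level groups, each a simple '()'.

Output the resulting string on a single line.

Answer: ((((((((((())))))))))()()())()()()()()()()()

Derivation:
Spec: pairs=22 depth=11 groups=9
Leftover pairs = 22 - 11 - (9-1) = 3
First group: deep chain of depth 11 + 3 sibling pairs
Remaining 8 groups: simple '()' each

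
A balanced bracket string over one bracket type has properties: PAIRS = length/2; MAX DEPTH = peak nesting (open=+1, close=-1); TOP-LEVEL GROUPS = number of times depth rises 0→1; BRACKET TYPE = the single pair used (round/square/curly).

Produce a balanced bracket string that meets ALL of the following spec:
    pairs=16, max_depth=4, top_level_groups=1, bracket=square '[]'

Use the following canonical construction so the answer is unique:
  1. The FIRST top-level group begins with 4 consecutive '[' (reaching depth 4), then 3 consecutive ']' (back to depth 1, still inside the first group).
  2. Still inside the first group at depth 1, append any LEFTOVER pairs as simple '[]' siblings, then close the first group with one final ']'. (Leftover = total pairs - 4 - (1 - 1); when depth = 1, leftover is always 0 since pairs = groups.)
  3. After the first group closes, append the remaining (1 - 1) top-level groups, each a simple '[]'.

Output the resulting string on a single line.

Answer: [[[[]]][][][][][][][][][][][][]]

Derivation:
Spec: pairs=16 depth=4 groups=1
Leftover pairs = 16 - 4 - (1-1) = 12
First group: deep chain of depth 4 + 12 sibling pairs
Remaining 0 groups: simple '[]' each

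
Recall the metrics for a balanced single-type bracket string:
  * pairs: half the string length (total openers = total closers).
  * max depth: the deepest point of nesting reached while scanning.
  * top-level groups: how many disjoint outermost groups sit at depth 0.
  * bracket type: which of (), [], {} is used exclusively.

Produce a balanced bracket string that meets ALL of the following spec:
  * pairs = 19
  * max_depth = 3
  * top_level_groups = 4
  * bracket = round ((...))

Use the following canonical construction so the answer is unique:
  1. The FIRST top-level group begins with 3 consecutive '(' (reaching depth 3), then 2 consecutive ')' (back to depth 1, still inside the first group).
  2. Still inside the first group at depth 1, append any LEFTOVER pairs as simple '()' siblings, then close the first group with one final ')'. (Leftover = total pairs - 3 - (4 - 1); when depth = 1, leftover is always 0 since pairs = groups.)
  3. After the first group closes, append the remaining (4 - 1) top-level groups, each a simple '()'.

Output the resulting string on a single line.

Spec: pairs=19 depth=3 groups=4
Leftover pairs = 19 - 3 - (4-1) = 13
First group: deep chain of depth 3 + 13 sibling pairs
Remaining 3 groups: simple '()' each

Answer: ((())()()()()()()()()()()()()())()()()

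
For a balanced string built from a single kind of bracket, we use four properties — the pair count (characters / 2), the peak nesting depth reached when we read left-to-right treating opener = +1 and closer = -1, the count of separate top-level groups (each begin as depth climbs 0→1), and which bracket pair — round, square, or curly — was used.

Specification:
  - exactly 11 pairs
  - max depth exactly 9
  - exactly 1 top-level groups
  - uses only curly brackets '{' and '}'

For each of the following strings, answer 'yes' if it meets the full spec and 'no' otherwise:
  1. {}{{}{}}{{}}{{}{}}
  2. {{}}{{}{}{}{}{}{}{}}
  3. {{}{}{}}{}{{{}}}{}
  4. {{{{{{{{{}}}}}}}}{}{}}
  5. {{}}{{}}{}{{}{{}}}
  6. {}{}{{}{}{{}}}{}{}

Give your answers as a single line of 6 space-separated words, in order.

String 1 '{}{{}{}}{{}}{{}{}}': depth seq [1 0 1 2 1 2 1 0 1 2 1 0 1 2 1 2 1 0]
  -> pairs=9 depth=2 groups=4 -> no
String 2 '{{}}{{}{}{}{}{}{}{}}': depth seq [1 2 1 0 1 2 1 2 1 2 1 2 1 2 1 2 1 2 1 0]
  -> pairs=10 depth=2 groups=2 -> no
String 3 '{{}{}{}}{}{{{}}}{}': depth seq [1 2 1 2 1 2 1 0 1 0 1 2 3 2 1 0 1 0]
  -> pairs=9 depth=3 groups=4 -> no
String 4 '{{{{{{{{{}}}}}}}}{}{}}': depth seq [1 2 3 4 5 6 7 8 9 8 7 6 5 4 3 2 1 2 1 2 1 0]
  -> pairs=11 depth=9 groups=1 -> yes
String 5 '{{}}{{}}{}{{}{{}}}': depth seq [1 2 1 0 1 2 1 0 1 0 1 2 1 2 3 2 1 0]
  -> pairs=9 depth=3 groups=4 -> no
String 6 '{}{}{{}{}{{}}}{}{}': depth seq [1 0 1 0 1 2 1 2 1 2 3 2 1 0 1 0 1 0]
  -> pairs=9 depth=3 groups=5 -> no

Answer: no no no yes no no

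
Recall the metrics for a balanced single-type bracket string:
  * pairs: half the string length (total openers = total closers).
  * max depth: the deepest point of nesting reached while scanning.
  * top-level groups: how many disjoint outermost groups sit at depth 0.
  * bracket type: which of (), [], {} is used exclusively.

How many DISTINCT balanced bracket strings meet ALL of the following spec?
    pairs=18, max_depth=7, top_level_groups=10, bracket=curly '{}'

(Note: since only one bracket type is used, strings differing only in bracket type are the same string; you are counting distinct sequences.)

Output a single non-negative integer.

Spec: pairs=18 depth=7 groups=10
Count(depth <= 7) = 600645
Count(depth <= 6) = 598365
Count(depth == 7) = 600645 - 598365 = 2280

Answer: 2280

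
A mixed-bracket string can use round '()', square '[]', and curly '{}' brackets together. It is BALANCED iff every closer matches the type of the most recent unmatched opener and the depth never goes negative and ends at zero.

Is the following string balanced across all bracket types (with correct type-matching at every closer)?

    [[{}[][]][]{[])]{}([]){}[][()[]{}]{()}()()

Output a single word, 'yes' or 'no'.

pos 0: push '['; stack = [
pos 1: push '['; stack = [[
pos 2: push '{'; stack = [[{
pos 3: '}' matches '{'; pop; stack = [[
pos 4: push '['; stack = [[[
pos 5: ']' matches '['; pop; stack = [[
pos 6: push '['; stack = [[[
pos 7: ']' matches '['; pop; stack = [[
pos 8: ']' matches '['; pop; stack = [
pos 9: push '['; stack = [[
pos 10: ']' matches '['; pop; stack = [
pos 11: push '{'; stack = [{
pos 12: push '['; stack = [{[
pos 13: ']' matches '['; pop; stack = [{
pos 14: saw closer ')' but top of stack is '{' (expected '}') → INVALID
Verdict: type mismatch at position 14: ')' closes '{' → no

Answer: no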